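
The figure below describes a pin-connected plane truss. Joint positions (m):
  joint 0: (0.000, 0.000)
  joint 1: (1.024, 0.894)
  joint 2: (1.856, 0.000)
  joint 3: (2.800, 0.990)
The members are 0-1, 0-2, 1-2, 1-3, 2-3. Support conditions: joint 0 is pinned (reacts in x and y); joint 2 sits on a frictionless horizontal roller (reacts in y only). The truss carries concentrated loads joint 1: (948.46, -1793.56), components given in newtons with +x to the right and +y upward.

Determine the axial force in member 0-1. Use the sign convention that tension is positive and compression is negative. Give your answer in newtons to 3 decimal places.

N=4 nodes, M=5 members, R=3 reactions → 2N=8, M+R=8
member 0 (0-1): L=1.3593, (cx,cy)=(0.7533,0.6577)
member 1 (0-2): L=1.8560, (cx,cy)=(1.0000,0.0000)
member 2 (1-2): L=1.2213, (cx,cy)=(0.6813,-0.7320)
member 3 (1-3): L=1.7786, (cx,cy)=(0.9985,0.0540)
member 4 (2-3): L=1.3679, (cx,cy)=(0.6901,0.7237)
solve A·x = −loads:
  F[0-1] = -527.8544 N (compression)
  F[0-2] = +1346.0955 N (tension)
  F[1-2] = -1975.8700 N (compression)
  F[1-3] = +0.0000 N (tension)
  F[2-3] = -0.0000 N (compression)
  Rx@0 = -948.4600 N
  Ry@0 = +347.1545 N
  Ry@2 = +1446.4055 N

-527.854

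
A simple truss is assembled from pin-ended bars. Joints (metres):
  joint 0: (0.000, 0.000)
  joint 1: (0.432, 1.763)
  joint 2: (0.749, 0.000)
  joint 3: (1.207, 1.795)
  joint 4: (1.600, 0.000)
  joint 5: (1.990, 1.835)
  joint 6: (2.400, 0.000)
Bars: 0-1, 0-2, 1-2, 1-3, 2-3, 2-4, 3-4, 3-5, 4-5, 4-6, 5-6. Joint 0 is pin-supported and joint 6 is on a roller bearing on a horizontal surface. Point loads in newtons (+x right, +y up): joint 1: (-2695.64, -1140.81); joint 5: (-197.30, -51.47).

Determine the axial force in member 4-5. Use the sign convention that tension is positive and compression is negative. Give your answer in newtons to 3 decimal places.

N=7 nodes, M=11 members, R=3 reactions → 2N=14, M+R=14
member 0 (0-1): L=1.8152, (cx,cy)=(0.2380,0.9713)
member 1 (0-2): L=0.7490, (cx,cy)=(1.0000,0.0000)
member 2 (1-2): L=1.7913, (cx,cy)=(0.1770,-0.9842)
member 3 (1-3): L=0.7757, (cx,cy)=(0.9991,0.0413)
member 4 (2-3): L=1.8525, (cx,cy)=(0.2472,0.9690)
member 5 (2-4): L=0.8510, (cx,cy)=(1.0000,0.0000)
member 6 (3-4): L=1.8375, (cx,cy)=(0.2139,-0.9769)
member 7 (3-5): L=0.7840, (cx,cy)=(0.9987,0.0510)
member 8 (4-5): L=1.8760, (cx,cy)=(0.2079,0.9782)
member 9 (4-6): L=0.8000, (cx,cy)=(1.0000,0.0000)
member 10 (5-6): L=1.8802, (cx,cy)=(0.2181,-0.9759)
solve A·x = −loads:
  F[0-1] = -3166.2604 N (compression)
  F[0-2] = -2139.3827 N (compression)
  F[1-2] = +2031.8840 N (tension)
  F[1-3] = +1583.8503 N (tension)
  F[2-3] = -2063.8842 N (compression)
  F[2-4] = -1269.5431 N (compression)
  F[3-4] = +2013.8429 N (tension)
  F[3-5] = +642.3682 N (tension)
  F[4-5] = -2011.1847 N (compression)
  F[4-6] = -420.7251 N (compression)
  F[5-6] = +1929.4311 N (tension)
  Rx@0 = +2892.9400 N
  Ry@0 = +3075.2815 N
  Ry@6 = -1883.0015 N

-2011.185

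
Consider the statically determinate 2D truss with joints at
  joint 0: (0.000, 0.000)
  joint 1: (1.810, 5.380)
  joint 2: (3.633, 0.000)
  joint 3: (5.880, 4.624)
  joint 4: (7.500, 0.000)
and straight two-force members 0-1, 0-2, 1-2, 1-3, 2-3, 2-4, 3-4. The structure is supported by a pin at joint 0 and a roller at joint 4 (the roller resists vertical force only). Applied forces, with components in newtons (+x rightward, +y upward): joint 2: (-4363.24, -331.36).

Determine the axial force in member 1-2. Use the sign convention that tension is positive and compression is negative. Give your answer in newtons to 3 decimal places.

204.538

N=5 nodes, M=7 members, R=3 reactions → 2N=10, M+R=10
member 0 (0-1): L=5.6763, (cx,cy)=(0.3189,0.9478)
member 1 (0-2): L=3.6330, (cx,cy)=(1.0000,0.0000)
member 2 (1-2): L=5.6805, (cx,cy)=(0.3209,-0.9471)
member 3 (1-3): L=4.1396, (cx,cy)=(0.9832,-0.1826)
member 4 (2-3): L=5.1410, (cx,cy)=(0.4371,0.8994)
member 5 (2-4): L=3.8670, (cx,cy)=(1.0000,0.0000)
member 6 (3-4): L=4.8996, (cx,cy)=(0.3306,-0.9438)
solve A·x = −loads:
  F[0-1] = -180.2590 N (compression)
  F[0-2] = -4305.7610 N (compression)
  F[1-2] = +204.5378 N (tension)
  F[1-3] = -125.2261 N (compression)
  F[2-3] = +153.0321 N (tension)
  F[2-4] = +56.2343 N (tension)
  F[3-4] = -170.0765 N (compression)
  Rx@0 = +4363.2400 N
  Ry@0 = +170.8492 N
  Ry@4 = +160.5108 N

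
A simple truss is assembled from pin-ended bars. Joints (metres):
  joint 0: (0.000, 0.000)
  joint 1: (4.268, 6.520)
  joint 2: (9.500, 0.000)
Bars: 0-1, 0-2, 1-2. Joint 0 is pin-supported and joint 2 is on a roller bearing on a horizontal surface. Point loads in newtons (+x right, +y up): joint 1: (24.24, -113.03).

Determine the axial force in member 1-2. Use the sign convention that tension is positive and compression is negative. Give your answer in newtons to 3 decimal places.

-86.439

N=3 nodes, M=3 members, R=3 reactions → 2N=6, M+R=6
member 0 (0-1): L=7.7927, (cx,cy)=(0.5477,0.8367)
member 1 (0-2): L=9.5000, (cx,cy)=(1.0000,0.0000)
member 2 (1-2): L=8.3597, (cx,cy)=(0.6259,-0.7799)
solve A·x = −loads:
  F[0-1] = -54.5172 N (compression)
  F[0-2] = +54.0986 N (tension)
  F[1-2] = -86.4387 N (compression)
  Rx@0 = -24.2400 N
  Ry@0 = +45.6135 N
  Ry@2 = +67.4165 N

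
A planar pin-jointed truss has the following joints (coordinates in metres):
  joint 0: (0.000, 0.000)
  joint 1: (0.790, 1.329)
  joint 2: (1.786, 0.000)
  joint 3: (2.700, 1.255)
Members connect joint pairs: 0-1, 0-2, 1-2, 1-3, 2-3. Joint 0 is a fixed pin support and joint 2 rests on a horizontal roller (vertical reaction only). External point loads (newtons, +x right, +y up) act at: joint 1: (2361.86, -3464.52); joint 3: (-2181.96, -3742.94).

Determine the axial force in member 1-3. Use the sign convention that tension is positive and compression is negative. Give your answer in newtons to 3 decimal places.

529.443

N=4 nodes, M=5 members, R=3 reactions → 2N=8, M+R=8
member 0 (0-1): L=1.5461, (cx,cy)=(0.5110,0.8596)
member 1 (0-2): L=1.7860, (cx,cy)=(1.0000,0.0000)
member 2 (1-2): L=1.6608, (cx,cy)=(0.5997,-0.8002)
member 3 (1-3): L=1.9114, (cx,cy)=(0.9993,-0.0387)
member 4 (2-3): L=1.5526, (cx,cy)=(0.5887,0.8083)
solve A·x = −loads:
  F[0-1] = +241.6151 N (tension)
  F[0-2] = +56.4414 N (tension)
  F[1-2] = -4614.6359 N (compression)
  F[1-3] = +529.4432 N (tension)
  F[2-3] = -4605.0121 N (compression)
  Rx@0 = -179.9000 N
  Ry@0 = -207.6917 N
  Ry@2 = +7415.1517 N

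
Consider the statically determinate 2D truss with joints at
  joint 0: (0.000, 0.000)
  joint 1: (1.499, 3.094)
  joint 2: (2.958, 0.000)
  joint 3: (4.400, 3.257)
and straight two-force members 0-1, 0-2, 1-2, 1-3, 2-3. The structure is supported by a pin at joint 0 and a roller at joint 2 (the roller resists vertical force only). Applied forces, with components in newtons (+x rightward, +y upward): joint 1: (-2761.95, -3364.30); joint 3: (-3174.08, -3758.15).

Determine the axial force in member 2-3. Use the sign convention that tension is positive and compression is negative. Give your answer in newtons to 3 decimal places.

-4014.844

N=4 nodes, M=5 members, R=3 reactions → 2N=8, M+R=8
member 0 (0-1): L=3.4380, (cx,cy)=(0.4360,0.8999)
member 1 (0-2): L=2.9580, (cx,cy)=(1.0000,0.0000)
member 2 (1-2): L=3.4207, (cx,cy)=(0.4265,-0.9045)
member 3 (1-3): L=2.9056, (cx,cy)=(0.9984,0.0561)
member 4 (2-3): L=3.5619, (cx,cy)=(0.4048,0.9144)
solve A·x = −loads:
  F[0-1] = -6901.7713 N (compression)
  F[0-2] = -2926.7926 N (compression)
  F[1-2] = +3051.3374 N (tension)
  F[1-3] = -1551.1710 N (compression)
  F[2-3] = -4014.8437 N (compression)
  Rx@0 = +5936.0300 N
  Ry@0 = +6211.1945 N
  Ry@2 = +911.2555 N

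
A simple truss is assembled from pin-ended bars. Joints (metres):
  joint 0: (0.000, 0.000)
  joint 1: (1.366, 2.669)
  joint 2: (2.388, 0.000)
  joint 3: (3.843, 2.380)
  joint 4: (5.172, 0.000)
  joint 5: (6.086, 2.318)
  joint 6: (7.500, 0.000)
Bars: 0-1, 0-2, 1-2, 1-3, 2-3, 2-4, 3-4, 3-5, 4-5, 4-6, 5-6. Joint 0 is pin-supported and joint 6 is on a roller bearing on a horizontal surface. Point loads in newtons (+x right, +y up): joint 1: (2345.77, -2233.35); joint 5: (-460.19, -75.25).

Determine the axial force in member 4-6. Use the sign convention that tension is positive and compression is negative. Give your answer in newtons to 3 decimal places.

707.843

N=7 nodes, M=11 members, R=3 reactions → 2N=14, M+R=14
member 0 (0-1): L=2.9983, (cx,cy)=(0.4556,0.8902)
member 1 (0-2): L=2.3880, (cx,cy)=(1.0000,0.0000)
member 2 (1-2): L=2.8580, (cx,cy)=(0.3576,-0.9339)
member 3 (1-3): L=2.4938, (cx,cy)=(0.9933,-0.1159)
member 4 (2-3): L=2.7895, (cx,cy)=(0.5216,0.8532)
member 5 (2-4): L=2.7840, (cx,cy)=(1.0000,0.0000)
member 6 (3-4): L=2.7259, (cx,cy)=(0.4875,-0.8731)
member 7 (3-5): L=2.2439, (cx,cy)=(0.9996,-0.0276)
member 8 (4-5): L=2.4917, (cx,cy)=(0.3668,0.9303)
member 9 (4-6): L=2.3280, (cx,cy)=(1.0000,0.0000)
member 10 (5-6): L=2.7152, (cx,cy)=(0.5208,-0.8537)
solve A·x = −loads:
  F[0-1] = -1289.8638 N (compression)
  F[0-2] = +2473.2403 N (tension)
  F[1-2] = -832.6795 N (compression)
  F[1-3] = -2653.5466 N (compression)
  F[2-3] = +911.4231 N (tension)
  F[2-4] = +1700.0843 N (tension)
  F[3-4] = -1192.8702 N (compression)
  F[3-5] = -1579.3032 N (compression)
  F[4-5] = +1119.5349 N (tension)
  F[4-6] = +707.8432 N (tension)
  F[5-6] = -1359.2384 N (compression)
  Rx@0 = -1885.5800 N
  Ry@0 = +1148.2177 N
  Ry@6 = +1160.3823 N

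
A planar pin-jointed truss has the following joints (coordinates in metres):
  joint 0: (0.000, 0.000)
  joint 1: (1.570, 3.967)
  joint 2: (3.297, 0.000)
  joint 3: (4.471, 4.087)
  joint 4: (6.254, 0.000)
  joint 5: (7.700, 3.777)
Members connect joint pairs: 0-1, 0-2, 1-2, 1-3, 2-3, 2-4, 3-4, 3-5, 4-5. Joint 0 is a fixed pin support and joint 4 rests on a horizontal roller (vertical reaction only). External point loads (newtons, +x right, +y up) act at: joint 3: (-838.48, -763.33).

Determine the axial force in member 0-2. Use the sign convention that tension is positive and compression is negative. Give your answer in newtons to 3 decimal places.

-535.493

N=6 nodes, M=9 members, R=3 reactions → 2N=12, M+R=12
member 0 (0-1): L=4.2664, (cx,cy)=(0.3680,0.9298)
member 1 (0-2): L=3.2970, (cx,cy)=(1.0000,0.0000)
member 2 (1-2): L=4.3266, (cx,cy)=(0.3992,-0.9169)
member 3 (1-3): L=2.9035, (cx,cy)=(0.9991,0.0413)
member 4 (2-3): L=4.2523, (cx,cy)=(0.2761,0.9611)
member 5 (2-4): L=2.9570, (cx,cy)=(1.0000,0.0000)
member 6 (3-4): L=4.4590, (cx,cy)=(0.3999,-0.9166)
member 7 (3-5): L=3.2438, (cx,cy)=(0.9954,-0.0956)
member 8 (4-5): L=4.0443, (cx,cy)=(0.3575,0.9339)
solve A·x = −loads:
  F[0-1] = -823.3473 N (compression)
  F[0-2] = -535.4935 N (compression)
  F[1-2] = +806.7749 N (tension)
  F[1-3] = -625.5509 N (compression)
  F[2-3] = -769.6315 N (compression)
  F[2-4] = -0.9779 N (compression)
  F[3-4] = +2.4457 N (tension)
  F[3-5] = -0.0000 N (compression)
  F[4-5] = +0.0000 N (tension)
  Rx@0 = +838.4800 N
  Ry@0 = +765.5717 N
  Ry@4 = -2.2417 N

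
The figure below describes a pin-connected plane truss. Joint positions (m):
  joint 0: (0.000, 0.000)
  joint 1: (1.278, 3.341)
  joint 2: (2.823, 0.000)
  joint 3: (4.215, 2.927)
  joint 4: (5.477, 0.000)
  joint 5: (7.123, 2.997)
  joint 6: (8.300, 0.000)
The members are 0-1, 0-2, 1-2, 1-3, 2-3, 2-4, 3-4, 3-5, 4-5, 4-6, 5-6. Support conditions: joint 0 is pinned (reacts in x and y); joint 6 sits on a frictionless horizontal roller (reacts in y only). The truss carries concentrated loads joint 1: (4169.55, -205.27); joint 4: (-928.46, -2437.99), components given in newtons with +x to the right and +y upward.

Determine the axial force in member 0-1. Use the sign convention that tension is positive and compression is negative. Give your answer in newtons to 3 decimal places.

723.229

N=7 nodes, M=11 members, R=3 reactions → 2N=14, M+R=14
member 0 (0-1): L=3.5771, (cx,cy)=(0.3573,0.9340)
member 1 (0-2): L=2.8230, (cx,cy)=(1.0000,0.0000)
member 2 (1-2): L=3.6809, (cx,cy)=(0.4197,-0.9076)
member 3 (1-3): L=2.9660, (cx,cy)=(0.9902,-0.1396)
member 4 (2-3): L=3.2411, (cx,cy)=(0.4295,0.9031)
member 5 (2-4): L=2.6540, (cx,cy)=(1.0000,0.0000)
member 6 (3-4): L=3.1875, (cx,cy)=(0.3959,-0.9183)
member 7 (3-5): L=2.9088, (cx,cy)=(0.9997,0.0241)
member 8 (4-5): L=3.4193, (cx,cy)=(0.4814,0.8765)
member 9 (4-6): L=2.8230, (cx,cy)=(1.0000,0.0000)
member 10 (5-6): L=3.2198, (cx,cy)=(0.3655,-0.9308)
solve A·x = −loads:
  F[0-1] = +723.2291 N (tension)
  F[0-2] = +2982.6992 N (tension)
  F[1-2] = -388.2786 N (compression)
  F[1-3] = -3785.2417 N (compression)
  F[2-3] = +390.2443 N (tension)
  F[2-4] = +2652.1256 N (tension)
  F[3-4] = -1042.1880 N (compression)
  F[3-5] = -3168.8748 N (compression)
  F[4-5] = +3873.3488 N (tension)
  F[4-6] = +1303.3619 N (tension)
  F[5-6] = -3565.5143 N (compression)
  Rx@0 = -3241.0900 N
  Ry@0 = -675.4958 N
  Ry@6 = +3318.7558 N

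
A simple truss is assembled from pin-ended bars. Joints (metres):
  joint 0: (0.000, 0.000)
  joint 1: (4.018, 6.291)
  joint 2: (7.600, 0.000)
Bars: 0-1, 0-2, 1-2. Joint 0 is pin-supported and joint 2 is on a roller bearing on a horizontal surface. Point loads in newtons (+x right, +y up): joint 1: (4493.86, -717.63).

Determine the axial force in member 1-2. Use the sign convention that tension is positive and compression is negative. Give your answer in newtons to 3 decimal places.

-4717.166

N=3 nodes, M=3 members, R=3 reactions → 2N=6, M+R=6
member 0 (0-1): L=7.4647, (cx,cy)=(0.5383,0.8428)
member 1 (0-2): L=7.6000, (cx,cy)=(1.0000,0.0000)
member 2 (1-2): L=7.2393, (cx,cy)=(0.4948,-0.8690)
solve A·x = −loads:
  F[0-1] = +4012.4974 N (tension)
  F[0-2] = +2334.0516 N (tension)
  F[1-2] = -4717.1664 N (compression)
  Rx@0 = -4493.8600 N
  Ry@0 = -3381.6214 N
  Ry@2 = +4099.2514 N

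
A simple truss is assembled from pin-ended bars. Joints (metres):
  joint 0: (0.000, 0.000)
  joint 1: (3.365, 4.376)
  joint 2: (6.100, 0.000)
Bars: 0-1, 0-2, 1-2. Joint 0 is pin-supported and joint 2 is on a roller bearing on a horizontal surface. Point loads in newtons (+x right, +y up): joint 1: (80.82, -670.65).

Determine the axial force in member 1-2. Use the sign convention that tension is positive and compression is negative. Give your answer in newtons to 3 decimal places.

-504.642

N=3 nodes, M=3 members, R=3 reactions → 2N=6, M+R=6
member 0 (0-1): L=5.5202, (cx,cy)=(0.6096,0.7927)
member 1 (0-2): L=6.1000, (cx,cy)=(1.0000,0.0000)
member 2 (1-2): L=5.1604, (cx,cy)=(0.5300,-0.8480)
solve A·x = −loads:
  F[0-1] = -306.1776 N (compression)
  F[0-2] = +267.4596 N (tension)
  F[1-2] = -504.6417 N (compression)
  Rx@0 = -80.8200 N
  Ry@0 = +242.7147 N
  Ry@2 = +427.9353 N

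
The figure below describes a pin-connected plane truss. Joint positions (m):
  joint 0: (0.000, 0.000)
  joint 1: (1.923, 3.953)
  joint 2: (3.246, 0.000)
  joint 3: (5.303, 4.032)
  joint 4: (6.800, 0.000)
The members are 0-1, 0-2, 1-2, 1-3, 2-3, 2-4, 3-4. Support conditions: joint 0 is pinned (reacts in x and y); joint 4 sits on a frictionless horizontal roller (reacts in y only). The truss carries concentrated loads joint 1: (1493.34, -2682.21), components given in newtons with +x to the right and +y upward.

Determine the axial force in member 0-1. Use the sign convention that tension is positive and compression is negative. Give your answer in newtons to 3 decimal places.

-1173.858

N=5 nodes, M=7 members, R=3 reactions → 2N=10, M+R=10
member 0 (0-1): L=4.3959, (cx,cy)=(0.4375,0.8992)
member 1 (0-2): L=3.2460, (cx,cy)=(1.0000,0.0000)
member 2 (1-2): L=4.1685, (cx,cy)=(0.3174,-0.9483)
member 3 (1-3): L=3.3809, (cx,cy)=(0.9997,0.0234)
member 4 (2-3): L=4.5264, (cx,cy)=(0.4544,0.8908)
member 5 (2-4): L=3.5540, (cx,cy)=(1.0000,0.0000)
member 6 (3-4): L=4.3009, (cx,cy)=(0.3481,-0.9375)
solve A·x = −loads:
  F[0-1] = -1173.8583 N (compression)
  F[0-2] = +2006.8453 N (tension)
  F[1-2] = -1751.0757 N (compression)
  F[1-3] = -1451.4869 N (compression)
  F[2-3] = +1864.1560 N (tension)
  F[2-4] = +603.9336 N (tension)
  F[3-4] = -1735.1227 N (compression)
  Rx@0 = -1493.3400 N
  Ry@0 = +1055.5831 N
  Ry@4 = +1626.6269 N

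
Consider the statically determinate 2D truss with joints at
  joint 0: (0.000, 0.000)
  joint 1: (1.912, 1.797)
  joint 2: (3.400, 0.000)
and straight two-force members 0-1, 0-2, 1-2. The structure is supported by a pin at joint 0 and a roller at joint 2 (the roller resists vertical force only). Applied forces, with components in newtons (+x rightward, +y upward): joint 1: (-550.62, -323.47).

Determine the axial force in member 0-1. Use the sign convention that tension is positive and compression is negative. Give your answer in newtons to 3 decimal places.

N=3 nodes, M=3 members, R=3 reactions → 2N=6, M+R=6
member 0 (0-1): L=2.6239, (cx,cy)=(0.7287,0.6849)
member 1 (0-2): L=3.4000, (cx,cy)=(1.0000,0.0000)
member 2 (1-2): L=2.3331, (cx,cy)=(0.6378,-0.7702)
solve A·x = −loads:
  F[0-1] = -631.6455 N (compression)
  F[0-2] = -90.3520 N (compression)
  F[1-2] = +141.6667 N (tension)
  Rx@0 = +550.6200 N
  Ry@0 = +432.5846 N
  Ry@2 = -109.1146 N

-631.646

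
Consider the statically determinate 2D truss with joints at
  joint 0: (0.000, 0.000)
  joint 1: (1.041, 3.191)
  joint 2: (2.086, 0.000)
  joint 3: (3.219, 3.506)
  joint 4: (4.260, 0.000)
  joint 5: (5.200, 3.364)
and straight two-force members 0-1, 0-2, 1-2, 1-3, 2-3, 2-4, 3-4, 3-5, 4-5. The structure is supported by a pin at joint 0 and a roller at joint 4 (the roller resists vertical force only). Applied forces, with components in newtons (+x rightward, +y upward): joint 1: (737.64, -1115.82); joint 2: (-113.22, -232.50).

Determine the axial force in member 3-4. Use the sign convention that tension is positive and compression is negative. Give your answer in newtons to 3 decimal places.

-979.575

N=6 nodes, M=9 members, R=3 reactions → 2N=12, M+R=12
member 0 (0-1): L=3.3565, (cx,cy)=(0.3101,0.9507)
member 1 (0-2): L=2.0860, (cx,cy)=(1.0000,0.0000)
member 2 (1-2): L=3.3578, (cx,cy)=(0.3112,-0.9503)
member 3 (1-3): L=2.2007, (cx,cy)=(0.9897,0.1431)
member 4 (2-3): L=3.6845, (cx,cy)=(0.3075,0.9515)
member 5 (2-4): L=2.1740, (cx,cy)=(1.0000,0.0000)
member 6 (3-4): L=3.6573, (cx,cy)=(0.2846,-0.9586)
member 7 (3-5): L=1.9861, (cx,cy)=(0.9974,-0.0715)
member 8 (4-5): L=3.4929, (cx,cy)=(0.2691,0.9631)
solve A·x = −loads:
  F[0-1] = -430.4931 N (compression)
  F[0-2] = +757.9346 N (tension)
  F[1-2] = -836.4383 N (compression)
  F[1-3] = -617.1938 N (compression)
  F[2-3] = +1079.7141 N (tension)
  F[2-4] = +278.8237 N (tension)
  F[3-4] = -979.5746 N (compression)
  F[3-5] = -0.0000 N (compression)
  F[4-5] = +0.0000 N (tension)
  Rx@0 = -624.4200 N
  Ry@0 = +409.2653 N
  Ry@4 = +939.0547 N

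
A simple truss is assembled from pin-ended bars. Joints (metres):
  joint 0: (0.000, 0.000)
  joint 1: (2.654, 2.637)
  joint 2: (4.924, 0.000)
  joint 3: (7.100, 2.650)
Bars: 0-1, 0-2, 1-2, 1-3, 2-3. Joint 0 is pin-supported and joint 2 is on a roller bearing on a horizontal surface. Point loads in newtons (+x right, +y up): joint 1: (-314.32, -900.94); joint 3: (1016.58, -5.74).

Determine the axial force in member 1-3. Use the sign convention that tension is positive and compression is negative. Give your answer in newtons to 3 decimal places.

N=4 nodes, M=5 members, R=3 reactions → 2N=8, M+R=8
member 0 (0-1): L=3.7413, (cx,cy)=(0.7094,0.7048)
member 1 (0-2): L=4.9240, (cx,cy)=(1.0000,0.0000)
member 2 (1-2): L=3.4795, (cx,cy)=(0.6524,-0.7579)
member 3 (1-3): L=4.4460, (cx,cy)=(1.0000,0.0029)
member 4 (2-3): L=3.4289, (cx,cy)=(0.6346,0.7728)
solve A·x = −loads:
  F[0-1] = -48.2824 N (compression)
  F[0-2] = +736.5103 N (tension)
  F[1-2] = -1139.9178 N (compression)
  F[1-3] = +1023.7557 N (tension)
  F[2-3] = -11.3005 N (compression)
  Rx@0 = -702.2600 N
  Ry@0 = +34.0310 N
  Ry@2 = +872.6490 N

1023.756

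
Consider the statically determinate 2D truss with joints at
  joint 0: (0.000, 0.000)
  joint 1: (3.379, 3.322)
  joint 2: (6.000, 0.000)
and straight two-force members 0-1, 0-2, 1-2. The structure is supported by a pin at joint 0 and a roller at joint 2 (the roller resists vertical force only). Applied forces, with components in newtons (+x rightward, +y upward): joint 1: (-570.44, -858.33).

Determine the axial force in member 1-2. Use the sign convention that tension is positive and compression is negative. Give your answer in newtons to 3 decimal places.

N=3 nodes, M=3 members, R=3 reactions → 2N=6, M+R=6
member 0 (0-1): L=4.7385, (cx,cy)=(0.7131,0.7011)
member 1 (0-2): L=6.0000, (cx,cy)=(1.0000,0.0000)
member 2 (1-2): L=4.2315, (cx,cy)=(0.6194,-0.7851)
solve A·x = −loads:
  F[0-1] = -985.3283 N (compression)
  F[0-2] = +132.1934 N (tension)
  F[1-2] = -213.4194 N (compression)
  Rx@0 = +570.4400 N
  Ry@0 = +690.7808 N
  Ry@2 = +167.5492 N

-213.419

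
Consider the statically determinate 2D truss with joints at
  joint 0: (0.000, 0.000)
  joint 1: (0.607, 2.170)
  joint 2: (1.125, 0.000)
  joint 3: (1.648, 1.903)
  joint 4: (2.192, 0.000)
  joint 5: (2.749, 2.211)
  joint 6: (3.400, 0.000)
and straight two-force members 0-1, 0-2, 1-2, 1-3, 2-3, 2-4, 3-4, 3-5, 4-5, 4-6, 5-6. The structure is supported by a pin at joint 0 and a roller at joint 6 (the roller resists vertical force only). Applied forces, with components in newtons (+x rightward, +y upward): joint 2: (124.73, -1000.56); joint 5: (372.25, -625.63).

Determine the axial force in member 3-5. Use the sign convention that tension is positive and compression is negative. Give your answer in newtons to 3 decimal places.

-66.637

N=7 nodes, M=11 members, R=3 reactions → 2N=14, M+R=14
member 0 (0-1): L=2.2533, (cx,cy)=(0.2694,0.9630)
member 1 (0-2): L=1.1250, (cx,cy)=(1.0000,0.0000)
member 2 (1-2): L=2.2310, (cx,cy)=(0.2322,-0.9727)
member 3 (1-3): L=1.0747, (cx,cy)=(0.9686,-0.2484)
member 4 (2-3): L=1.9736, (cx,cy)=(0.2650,0.9642)
member 5 (2-4): L=1.0670, (cx,cy)=(1.0000,0.0000)
member 6 (3-4): L=1.9792, (cx,cy)=(0.2749,-0.9615)
member 7 (3-5): L=1.1433, (cx,cy)=(0.9630,0.2694)
member 8 (4-5): L=2.2801, (cx,cy)=(0.2443,0.9697)
member 9 (4-6): L=1.2080, (cx,cy)=(1.0000,0.0000)
member 10 (5-6): L=2.3048, (cx,cy)=(0.2824,-0.9593)
solve A·x = −loads:
  F[0-1] = -568.2153 N (compression)
  F[0-2] = +650.0475 N (tension)
  F[1-2] = +642.2704 N (tension)
  F[1-3] = -311.9752 N (compression)
  F[2-3] = +389.7775 N (tension)
  F[2-4] = +571.1514 N (tension)
  F[3-4] = -490.1809 N (compression)
  F[3-5] = -66.6367 N (compression)
  F[4-5] = +486.0275 N (tension)
  F[4-6] = +317.6915 N (tension)
  F[5-6] = -1124.7780 N (compression)
  Rx@0 = -496.9800 N
  Ry@0 = +547.2101 N
  Ry@6 = +1078.9799 N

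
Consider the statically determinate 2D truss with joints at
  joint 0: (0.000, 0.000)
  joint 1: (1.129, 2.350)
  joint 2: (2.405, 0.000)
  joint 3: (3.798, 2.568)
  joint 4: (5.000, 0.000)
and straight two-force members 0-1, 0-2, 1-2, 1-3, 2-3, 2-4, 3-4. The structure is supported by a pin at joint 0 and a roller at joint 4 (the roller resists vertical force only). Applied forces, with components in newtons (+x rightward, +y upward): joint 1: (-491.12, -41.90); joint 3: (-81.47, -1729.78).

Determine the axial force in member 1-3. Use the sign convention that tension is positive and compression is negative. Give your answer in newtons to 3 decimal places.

N=5 nodes, M=7 members, R=3 reactions → 2N=10, M+R=10
member 0 (0-1): L=2.6071, (cx,cy)=(0.4330,0.9014)
member 1 (0-2): L=2.4050, (cx,cy)=(1.0000,0.0000)
member 2 (1-2): L=2.6741, (cx,cy)=(0.4772,-0.8788)
member 3 (1-3): L=2.6779, (cx,cy)=(0.9967,0.0814)
member 4 (2-3): L=2.9215, (cx,cy)=(0.4768,0.8790)
member 5 (2-4): L=2.5950, (cx,cy)=(1.0000,0.0000)
member 6 (3-4): L=2.8354, (cx,cy)=(0.4239,-0.9057)
solve A·x = −loads:
  F[0-1] = -799.8322 N (compression)
  F[0-2] = -226.2284 N (compression)
  F[1-2] = +752.7604 N (tension)
  F[1-3] = -215.1537 N (compression)
  F[2-3] = -752.5922 N (compression)
  F[2-4] = +491.8148 N (tension)
  F[3-4] = -1160.1382 N (compression)
  Rx@0 = +572.5900 N
  Ry@0 = +720.9475 N
  Ry@4 = +1050.7325 N

-215.154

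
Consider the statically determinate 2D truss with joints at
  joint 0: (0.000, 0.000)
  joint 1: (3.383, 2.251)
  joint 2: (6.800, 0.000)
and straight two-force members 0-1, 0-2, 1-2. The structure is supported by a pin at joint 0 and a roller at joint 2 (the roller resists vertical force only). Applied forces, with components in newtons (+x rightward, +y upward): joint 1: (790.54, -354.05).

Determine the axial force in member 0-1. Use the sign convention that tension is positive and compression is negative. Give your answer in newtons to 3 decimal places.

151.241

N=3 nodes, M=3 members, R=3 reactions → 2N=6, M+R=6
member 0 (0-1): L=4.0635, (cx,cy)=(0.8325,0.5540)
member 1 (0-2): L=6.8000, (cx,cy)=(1.0000,0.0000)
member 2 (1-2): L=4.0918, (cx,cy)=(0.8351,-0.5501)
solve A·x = −loads:
  F[0-1] = +151.2413 N (tension)
  F[0-2] = +664.6253 N (tension)
  F[1-2] = -795.8791 N (compression)
  Rx@0 = -790.5400 N
  Ry@0 = -83.7819 N
  Ry@2 = +437.8319 N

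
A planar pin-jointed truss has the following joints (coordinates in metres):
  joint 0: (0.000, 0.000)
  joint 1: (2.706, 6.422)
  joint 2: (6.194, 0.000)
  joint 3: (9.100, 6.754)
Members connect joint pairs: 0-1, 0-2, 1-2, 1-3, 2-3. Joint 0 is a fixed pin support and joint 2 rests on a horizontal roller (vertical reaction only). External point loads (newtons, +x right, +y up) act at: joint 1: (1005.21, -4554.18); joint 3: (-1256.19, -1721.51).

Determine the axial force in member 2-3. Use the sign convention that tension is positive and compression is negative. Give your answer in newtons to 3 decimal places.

-1844.292

N=4 nodes, M=5 members, R=3 reactions → 2N=8, M+R=8
member 0 (0-1): L=6.9688, (cx,cy)=(0.3883,0.9215)
member 1 (0-2): L=6.1940, (cx,cy)=(1.0000,0.0000)
member 2 (1-2): L=7.3081, (cx,cy)=(0.4773,-0.8788)
member 3 (1-3): L=6.4026, (cx,cy)=(0.9987,0.0519)
member 4 (2-3): L=7.3526, (cx,cy)=(0.3952,0.9186)
solve A·x = −loads:
  F[0-1] = -2261.9447 N (compression)
  F[0-2] = +627.3348 N (tension)
  F[1-2] = -2841.6462 N (compression)
  F[1-3] = -527.9769 N (compression)
  F[2-3] = -1844.2922 N (compression)
  Rx@0 = +250.9800 N
  Ry@0 = +2084.4560 N
  Ry@2 = +4191.2340 N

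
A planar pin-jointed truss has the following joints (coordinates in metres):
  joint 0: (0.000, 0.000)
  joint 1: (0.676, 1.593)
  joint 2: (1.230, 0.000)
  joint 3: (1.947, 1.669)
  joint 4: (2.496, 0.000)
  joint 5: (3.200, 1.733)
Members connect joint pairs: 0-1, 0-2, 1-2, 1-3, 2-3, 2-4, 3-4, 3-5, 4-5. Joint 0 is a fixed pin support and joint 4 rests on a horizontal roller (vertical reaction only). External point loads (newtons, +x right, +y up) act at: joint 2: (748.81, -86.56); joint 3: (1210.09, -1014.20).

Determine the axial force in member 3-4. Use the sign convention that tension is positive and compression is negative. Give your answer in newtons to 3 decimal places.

-1729.532

N=6 nodes, M=9 members, R=3 reactions → 2N=12, M+R=12
member 0 (0-1): L=1.7305, (cx,cy)=(0.3906,0.9205)
member 1 (0-2): L=1.2300, (cx,cy)=(1.0000,0.0000)
member 2 (1-2): L=1.6866, (cx,cy)=(0.3285,-0.9445)
member 3 (1-3): L=1.2733, (cx,cy)=(0.9982,0.0597)
member 4 (2-3): L=1.8165, (cx,cy)=(0.3947,0.9188)
member 5 (2-4): L=1.2660, (cx,cy)=(1.0000,0.0000)
member 6 (3-4): L=1.7570, (cx,cy)=(0.3125,-0.9499)
member 7 (3-5): L=1.2546, (cx,cy)=(0.9987,0.0510)
member 8 (4-5): L=1.8705, (cx,cy)=(0.3764,0.9265)
solve A·x = −loads:
  F[0-1] = +588.9683 N (tension)
  F[0-2] = +1728.8261 N (tension)
  F[1-2] = -548.0596 N (compression)
  F[1-3] = +410.8301 N (tension)
  F[2-3] = +657.6048 N (tension)
  F[2-4] = +540.4250 N (tension)
  F[3-4] = -1729.5324 N (compression)
  F[3-5] = -0.0000 N (compression)
  F[4-5] = +0.0000 N (tension)
  Rx@0 = -1958.9000 N
  Ry@0 = -542.1713 N
  Ry@4 = +1642.9313 N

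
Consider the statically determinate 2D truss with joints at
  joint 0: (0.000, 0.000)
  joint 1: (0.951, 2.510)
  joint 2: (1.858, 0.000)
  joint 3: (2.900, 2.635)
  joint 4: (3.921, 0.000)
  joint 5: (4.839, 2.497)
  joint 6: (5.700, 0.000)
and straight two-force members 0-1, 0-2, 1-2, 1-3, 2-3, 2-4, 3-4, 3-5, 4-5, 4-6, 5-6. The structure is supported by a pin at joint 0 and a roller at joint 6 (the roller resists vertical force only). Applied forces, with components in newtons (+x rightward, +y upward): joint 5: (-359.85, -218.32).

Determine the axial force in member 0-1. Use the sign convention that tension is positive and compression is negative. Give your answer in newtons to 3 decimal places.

-203.841

N=7 nodes, M=11 members, R=3 reactions → 2N=14, M+R=14
member 0 (0-1): L=2.6841, (cx,cy)=(0.3543,0.9351)
member 1 (0-2): L=1.8580, (cx,cy)=(1.0000,0.0000)
member 2 (1-2): L=2.6688, (cx,cy)=(0.3398,-0.9405)
member 3 (1-3): L=1.9530, (cx,cy)=(0.9979,0.0640)
member 4 (2-3): L=2.8335, (cx,cy)=(0.3677,0.9299)
member 5 (2-4): L=2.0630, (cx,cy)=(1.0000,0.0000)
member 6 (3-4): L=2.8259, (cx,cy)=(0.3613,-0.9324)
member 7 (3-5): L=1.9439, (cx,cy)=(0.9975,-0.0710)
member 8 (4-5): L=2.6604, (cx,cy)=(0.3451,0.9386)
member 9 (4-6): L=1.7790, (cx,cy)=(1.0000,0.0000)
member 10 (5-6): L=2.6413, (cx,cy)=(0.3260,-0.9454)
solve A·x = −loads:
  F[0-1] = -203.8406 N (compression)
  F[0-2] = -287.6280 N (compression)
  F[1-2] = +193.2763 N (tension)
  F[1-3] = -138.1897 N (compression)
  F[2-3] = -195.4692 N (compression)
  F[2-4] = -150.0624 N (compression)
  F[3-4] = +226.6904 N (tension)
  F[3-5] = -292.4291 N (compression)
  F[4-5] = -225.2095 N (compression)
  F[4-6] = +9.5523 N (tension)
  F[5-6] = -29.3033 N (compression)
  Rx@0 = +359.8500 N
  Ry@0 = +190.6174 N
  Ry@6 = +27.7026 N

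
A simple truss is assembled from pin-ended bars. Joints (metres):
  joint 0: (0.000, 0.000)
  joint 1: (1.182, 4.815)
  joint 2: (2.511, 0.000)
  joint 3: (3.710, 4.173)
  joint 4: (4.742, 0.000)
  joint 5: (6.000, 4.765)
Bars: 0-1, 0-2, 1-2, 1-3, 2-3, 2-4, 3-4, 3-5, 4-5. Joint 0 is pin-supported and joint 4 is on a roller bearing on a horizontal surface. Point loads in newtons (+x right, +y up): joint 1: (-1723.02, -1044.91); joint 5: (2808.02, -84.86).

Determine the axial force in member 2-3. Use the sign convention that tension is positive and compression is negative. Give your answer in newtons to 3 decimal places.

N=6 nodes, M=9 members, R=3 reactions → 2N=12, M+R=12
member 0 (0-1): L=4.9580, (cx,cy)=(0.2384,0.9712)
member 1 (0-2): L=2.5110, (cx,cy)=(1.0000,0.0000)
member 2 (1-2): L=4.9950, (cx,cy)=(0.2661,-0.9640)
member 3 (1-3): L=2.6082, (cx,cy)=(0.9692,-0.2461)
member 4 (2-3): L=4.3418, (cx,cy)=(0.2762,0.9611)
member 5 (2-4): L=2.2310, (cx,cy)=(1.0000,0.0000)
member 6 (3-4): L=4.2987, (cx,cy)=(0.2401,-0.9708)
member 7 (3-5): L=2.3653, (cx,cy)=(0.9682,0.2503)
member 8 (4-5): L=4.9283, (cx,cy)=(0.2553,0.9669)
solve A·x = −loads:
  F[0-1] = +319.3621 N (tension)
  F[0-2] = +1008.8626 N (tension)
  F[1-2] = -2021.4146 N (compression)
  F[1-3] = +2411.1652 N (tension)
  F[2-3] = +2027.3899 N (tension)
  F[2-4] = -88.8272 N (compression)
  F[3-4] = -586.9230 N (compression)
  F[3-5] = +3137.6160 N (tension)
  F[4-5] = -899.9797 N (compression)
  Rx@0 = -1085.0000 N
  Ry@0 = -310.1536 N
  Ry@4 = +1439.9236 N

2027.390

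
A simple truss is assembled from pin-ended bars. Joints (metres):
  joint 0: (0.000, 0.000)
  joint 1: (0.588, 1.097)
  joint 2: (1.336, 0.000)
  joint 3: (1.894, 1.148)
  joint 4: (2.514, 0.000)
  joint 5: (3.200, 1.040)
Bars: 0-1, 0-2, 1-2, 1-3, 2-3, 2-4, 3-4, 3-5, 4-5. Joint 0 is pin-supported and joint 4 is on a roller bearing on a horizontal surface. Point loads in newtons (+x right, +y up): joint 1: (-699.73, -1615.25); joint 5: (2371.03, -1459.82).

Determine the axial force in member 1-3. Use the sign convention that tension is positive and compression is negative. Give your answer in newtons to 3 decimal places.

N=6 nodes, M=9 members, R=3 reactions → 2N=12, M+R=12
member 0 (0-1): L=1.2446, (cx,cy)=(0.4724,0.8814)
member 1 (0-2): L=1.3360, (cx,cy)=(1.0000,0.0000)
member 2 (1-2): L=1.3277, (cx,cy)=(0.5634,-0.8262)
member 3 (1-3): L=1.3070, (cx,cy)=(0.9992,0.0390)
member 4 (2-3): L=1.2764, (cx,cy)=(0.4372,0.8994)
member 5 (2-4): L=1.1780, (cx,cy)=(1.0000,0.0000)
member 6 (3-4): L=1.3047, (cx,cy)=(0.4752,-0.8799)
member 7 (3-5): L=1.3105, (cx,cy)=(0.9966,-0.0824)
member 8 (4-5): L=1.2459, (cx,cy)=(0.5506,0.8348)
solve A·x = −loads:
  F[0-1] = -185.6093 N (compression)
  F[0-2] = +1758.9859 N (tension)
  F[1-2] = -1683.2587 N (compression)
  F[1-3] = +1561.5143 N (tension)
  F[2-3] = +1546.3095 N (tension)
  F[2-4] = +134.7242 N (tension)
  F[3-4] = -1946.9706 N (compression)
  F[3-5] = +3172.2908 N (tension)
  F[4-5] = -1435.6023 N (compression)
  Rx@0 = -1671.3000 N
  Ry@0 = +163.5909 N
  Ry@4 = +2911.4791 N

1561.514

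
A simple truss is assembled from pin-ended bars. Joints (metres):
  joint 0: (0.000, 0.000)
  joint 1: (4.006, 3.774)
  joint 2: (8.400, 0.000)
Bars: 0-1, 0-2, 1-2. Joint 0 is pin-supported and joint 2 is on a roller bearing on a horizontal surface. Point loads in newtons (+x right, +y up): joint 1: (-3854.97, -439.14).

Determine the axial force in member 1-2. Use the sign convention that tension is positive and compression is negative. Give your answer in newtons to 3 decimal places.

N=3 nodes, M=3 members, R=3 reactions → 2N=6, M+R=6
member 0 (0-1): L=5.5037, (cx,cy)=(0.7279,0.6857)
member 1 (0-2): L=8.4000, (cx,cy)=(1.0000,0.0000)
member 2 (1-2): L=5.7923, (cx,cy)=(0.7586,-0.6516)
solve A·x = −loads:
  F[0-1] = -2860.7980 N (compression)
  F[0-2] = -1772.6833 N (compression)
  F[1-2] = +2336.7883 N (tension)
  Rx@0 = +3854.9700 N
  Ry@0 = +1961.6950 N
  Ry@2 = -1522.5550 N

2336.788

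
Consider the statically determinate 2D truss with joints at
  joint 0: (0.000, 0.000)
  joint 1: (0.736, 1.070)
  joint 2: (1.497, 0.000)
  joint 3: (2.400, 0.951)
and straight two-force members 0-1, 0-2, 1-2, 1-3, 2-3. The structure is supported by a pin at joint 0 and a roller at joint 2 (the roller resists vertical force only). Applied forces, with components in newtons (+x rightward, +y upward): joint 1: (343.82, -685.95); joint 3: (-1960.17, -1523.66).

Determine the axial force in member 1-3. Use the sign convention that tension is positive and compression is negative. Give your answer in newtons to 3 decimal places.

N=4 nodes, M=5 members, R=3 reactions → 2N=8, M+R=8
member 0 (0-1): L=1.2987, (cx,cy)=(0.5667,0.8239)
member 1 (0-2): L=1.4970, (cx,cy)=(1.0000,0.0000)
member 2 (1-2): L=1.3130, (cx,cy)=(0.5796,-0.8149)
member 3 (1-3): L=1.6682, (cx,cy)=(0.9975,-0.0713)
member 4 (2-3): L=1.3114, (cx,cy)=(0.6886,0.7252)
solve A·x = −loads:
  F[0-1] = -520.8229 N (compression)
  F[0-2] = -1321.1867 N (compression)
  F[1-2] = -272.9835 N (compression)
  F[1-3] = -481.9954 N (compression)
  F[2-3] = -2148.5172 N (compression)
  Rx@0 = +1616.3500 N
  Ry@0 = +429.1097 N
  Ry@2 = +1780.5003 N

-481.995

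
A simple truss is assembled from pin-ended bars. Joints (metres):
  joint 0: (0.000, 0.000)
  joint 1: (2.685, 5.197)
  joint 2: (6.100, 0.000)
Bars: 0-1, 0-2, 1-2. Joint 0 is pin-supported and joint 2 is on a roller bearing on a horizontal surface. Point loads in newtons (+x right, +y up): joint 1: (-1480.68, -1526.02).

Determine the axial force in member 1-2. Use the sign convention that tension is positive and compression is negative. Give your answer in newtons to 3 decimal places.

N=3 nodes, M=3 members, R=3 reactions → 2N=6, M+R=6
member 0 (0-1): L=5.8496, (cx,cy)=(0.4590,0.8884)
member 1 (0-2): L=6.1000, (cx,cy)=(1.0000,0.0000)
member 2 (1-2): L=6.2186, (cx,cy)=(0.5492,-0.8357)
solve A·x = −loads:
  F[0-1] = -2381.5070 N (compression)
  F[0-2] = -387.5580 N (compression)
  F[1-2] = +705.7306 N (tension)
  Rx@0 = +1480.6800 N
  Ry@0 = +2115.8118 N
  Ry@2 = -589.7918 N

705.731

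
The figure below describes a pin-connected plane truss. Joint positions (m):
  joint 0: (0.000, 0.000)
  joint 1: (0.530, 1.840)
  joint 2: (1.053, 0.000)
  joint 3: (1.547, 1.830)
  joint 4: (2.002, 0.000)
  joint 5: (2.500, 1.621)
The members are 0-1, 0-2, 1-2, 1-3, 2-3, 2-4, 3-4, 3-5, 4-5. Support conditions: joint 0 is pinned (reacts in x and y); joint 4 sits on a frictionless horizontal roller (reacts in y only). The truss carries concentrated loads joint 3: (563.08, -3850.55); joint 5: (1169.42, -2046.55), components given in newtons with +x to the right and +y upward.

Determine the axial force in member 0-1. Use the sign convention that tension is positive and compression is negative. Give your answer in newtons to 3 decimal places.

1140.070

N=6 nodes, M=9 members, R=3 reactions → 2N=12, M+R=12
member 0 (0-1): L=1.9148, (cx,cy)=(0.2768,0.9609)
member 1 (0-2): L=1.0530, (cx,cy)=(1.0000,0.0000)
member 2 (1-2): L=1.9129, (cx,cy)=(0.2734,-0.9619)
member 3 (1-3): L=1.0170, (cx,cy)=(1.0000,-0.0098)
member 4 (2-3): L=1.8955, (cx,cy)=(0.2606,0.9654)
member 5 (2-4): L=0.9490, (cx,cy)=(1.0000,0.0000)
member 6 (3-4): L=1.8857, (cx,cy)=(0.2413,-0.9705)
member 7 (3-5): L=0.9756, (cx,cy)=(0.9768,-0.2142)
member 8 (4-5): L=1.6958, (cx,cy)=(0.2937,0.9559)
solve A·x = −loads:
  F[0-1] = +1140.0704 N (tension)
  F[0-2] = +1416.9402 N (tension)
  F[1-2] = -1145.3507 N (compression)
  F[1-3] = +628.7394 N (tension)
  F[2-3] = +1141.1457 N (tension)
  F[2-4] = +806.3894 N (tension)
  F[3-4] = -5477.3717 N (compression)
  F[3-5] = +1724.6894 N (tension)
  F[4-5] = -1754.4532 N (compression)
  Rx@0 = -1732.5000 N
  Ry@0 = -1095.5284 N
  Ry@4 = +6992.6284 N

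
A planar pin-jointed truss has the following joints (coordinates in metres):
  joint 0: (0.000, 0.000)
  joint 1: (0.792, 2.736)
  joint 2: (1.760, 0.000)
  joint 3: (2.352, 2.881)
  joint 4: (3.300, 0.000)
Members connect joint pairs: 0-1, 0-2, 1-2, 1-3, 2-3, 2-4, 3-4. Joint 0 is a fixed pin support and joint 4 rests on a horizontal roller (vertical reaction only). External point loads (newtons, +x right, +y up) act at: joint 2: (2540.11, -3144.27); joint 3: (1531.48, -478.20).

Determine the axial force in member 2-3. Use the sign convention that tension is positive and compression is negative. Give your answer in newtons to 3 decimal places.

N=5 nodes, M=7 members, R=3 reactions → 2N=10, M+R=10
member 0 (0-1): L=2.8483, (cx,cy)=(0.2781,0.9606)
member 1 (0-2): L=1.7600, (cx,cy)=(1.0000,0.0000)
member 2 (1-2): L=2.9022, (cx,cy)=(0.3335,-0.9427)
member 3 (1-3): L=1.5667, (cx,cy)=(0.9957,0.0925)
member 4 (2-3): L=2.9412, (cx,cy)=(0.2013,0.9795)
member 5 (2-4): L=1.5400, (cx,cy)=(1.0000,0.0000)
member 6 (3-4): L=3.0330, (cx,cy)=(0.3126,-0.9499)
solve A·x = −loads:
  F[0-1] = -278.6606 N (compression)
  F[0-2] = +4149.0738 N (tension)
  F[1-2] = +267.4943 N (tension)
  F[1-3] = -167.4227 N (compression)
  F[2-3] = +2952.5198 N (tension)
  F[2-4] = +1103.9046 N (tension)
  F[3-4] = -3531.7530 N (compression)
  Rx@0 = -4071.5900 N
  Ry@0 = +267.6714 N
  Ry@4 = +3354.7986 N

2952.520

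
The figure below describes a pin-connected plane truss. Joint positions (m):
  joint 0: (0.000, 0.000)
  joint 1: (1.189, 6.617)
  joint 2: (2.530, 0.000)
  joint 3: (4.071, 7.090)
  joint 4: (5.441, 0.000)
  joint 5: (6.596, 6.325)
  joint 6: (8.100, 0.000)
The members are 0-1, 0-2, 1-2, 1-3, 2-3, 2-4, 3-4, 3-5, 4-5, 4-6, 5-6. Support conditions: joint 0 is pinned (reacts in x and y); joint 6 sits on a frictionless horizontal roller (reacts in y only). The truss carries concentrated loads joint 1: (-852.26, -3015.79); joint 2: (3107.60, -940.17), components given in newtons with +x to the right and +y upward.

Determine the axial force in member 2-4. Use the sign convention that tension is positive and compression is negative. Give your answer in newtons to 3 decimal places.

22.801

N=7 nodes, M=11 members, R=3 reactions → 2N=14, M+R=14
member 0 (0-1): L=6.7230, (cx,cy)=(0.1769,0.9842)
member 1 (0-2): L=2.5300, (cx,cy)=(1.0000,0.0000)
member 2 (1-2): L=6.7515, (cx,cy)=(0.1986,-0.9801)
member 3 (1-3): L=2.9206, (cx,cy)=(0.9868,0.1620)
member 4 (2-3): L=7.2555, (cx,cy)=(0.2124,0.9772)
member 5 (2-4): L=2.9110, (cx,cy)=(1.0000,0.0000)
member 6 (3-4): L=7.2211, (cx,cy)=(0.1897,-0.9818)
member 7 (3-5): L=2.6383, (cx,cy)=(0.9570,-0.2900)
member 8 (4-5): L=6.4296, (cx,cy)=(0.1796,0.9837)
member 9 (4-6): L=2.6590, (cx,cy)=(1.0000,0.0000)
member 10 (5-6): L=6.5014, (cx,cy)=(0.2313,-0.9729)
solve A·x = −loads:
  F[0-1] = -3978.5516 N (compression)
  F[0-2] = +2958.9715 N (tension)
  F[1-2] = +912.8697 N (tension)
  F[1-3] = -33.1249 N (compression)
  F[2-3] = +46.5502 N (tension)
  F[2-4] = +22.8008 N (tension)
  F[3-4] = -35.9336 N (compression)
  F[3-5] = -16.7009 N (compression)
  F[4-5] = +35.8644 N (tension)
  F[4-6] = +9.5408 N (tension)
  F[5-6] = -41.2422 N (compression)
  Rx@0 = -2255.3400 N
  Ry@0 = +3915.8365 N
  Ry@6 = +40.1235 N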